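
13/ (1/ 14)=182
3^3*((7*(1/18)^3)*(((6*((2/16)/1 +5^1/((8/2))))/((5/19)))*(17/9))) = 24871/12960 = 1.92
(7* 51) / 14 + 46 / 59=3101 / 118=26.28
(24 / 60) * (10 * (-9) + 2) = -176 / 5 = -35.20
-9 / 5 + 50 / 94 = -298 / 235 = -1.27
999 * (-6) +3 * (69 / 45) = -29947 / 5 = -5989.40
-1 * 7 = -7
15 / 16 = 0.94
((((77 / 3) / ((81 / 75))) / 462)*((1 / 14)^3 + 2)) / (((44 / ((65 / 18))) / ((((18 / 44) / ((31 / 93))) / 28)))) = 810875 / 2190633984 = 0.00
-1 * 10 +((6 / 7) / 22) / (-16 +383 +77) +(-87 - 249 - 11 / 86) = -169612323 / 490028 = -346.13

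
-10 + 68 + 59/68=4003/68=58.87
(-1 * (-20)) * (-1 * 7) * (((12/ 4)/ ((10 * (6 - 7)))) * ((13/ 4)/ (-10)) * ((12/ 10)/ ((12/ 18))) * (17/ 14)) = -5967/ 200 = -29.84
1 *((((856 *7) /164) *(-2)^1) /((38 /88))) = -131824 /779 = -169.22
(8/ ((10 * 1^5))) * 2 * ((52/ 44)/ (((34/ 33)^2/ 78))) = 200772/ 1445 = 138.94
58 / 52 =29 / 26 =1.12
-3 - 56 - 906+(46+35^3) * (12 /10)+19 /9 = 2274404 /45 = 50542.31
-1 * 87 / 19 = -87 / 19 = -4.58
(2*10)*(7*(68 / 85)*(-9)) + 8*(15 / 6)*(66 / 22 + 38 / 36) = -8342 / 9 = -926.89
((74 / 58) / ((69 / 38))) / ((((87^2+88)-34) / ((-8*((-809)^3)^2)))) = -3153308324758165577968 / 15253623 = -206725203891440.45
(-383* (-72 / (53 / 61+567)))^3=9296369031104163 / 81182737000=114511.65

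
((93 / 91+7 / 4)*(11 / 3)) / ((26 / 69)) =255277 / 9464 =26.97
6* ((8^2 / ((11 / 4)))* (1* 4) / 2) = 3072 / 11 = 279.27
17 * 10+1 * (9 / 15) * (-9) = 164.60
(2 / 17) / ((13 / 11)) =22 / 221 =0.10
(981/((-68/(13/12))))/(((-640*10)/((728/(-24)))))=-128947/1740800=-0.07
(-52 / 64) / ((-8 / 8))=13 / 16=0.81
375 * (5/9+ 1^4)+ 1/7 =12253/21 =583.48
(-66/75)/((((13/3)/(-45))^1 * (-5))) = -594/325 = -1.83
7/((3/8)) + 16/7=440/21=20.95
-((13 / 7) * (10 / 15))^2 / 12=-169 / 1323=-0.13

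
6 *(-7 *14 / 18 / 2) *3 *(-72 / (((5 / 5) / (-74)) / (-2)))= 522144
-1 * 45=-45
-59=-59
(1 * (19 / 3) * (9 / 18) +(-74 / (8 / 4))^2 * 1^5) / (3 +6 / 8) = 16466 / 45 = 365.91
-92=-92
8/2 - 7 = -3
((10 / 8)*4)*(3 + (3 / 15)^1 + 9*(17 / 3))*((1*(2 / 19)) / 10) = 271 / 95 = 2.85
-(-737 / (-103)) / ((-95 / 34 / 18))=451044 / 9785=46.10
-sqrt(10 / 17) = -sqrt(170) / 17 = -0.77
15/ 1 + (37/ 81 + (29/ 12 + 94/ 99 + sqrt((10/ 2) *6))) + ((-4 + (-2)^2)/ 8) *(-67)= sqrt(30) + 67085/ 3564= 24.30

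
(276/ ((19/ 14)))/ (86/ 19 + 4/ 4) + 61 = 489/ 5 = 97.80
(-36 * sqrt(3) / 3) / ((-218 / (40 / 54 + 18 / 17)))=1652 * sqrt(3) / 16677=0.17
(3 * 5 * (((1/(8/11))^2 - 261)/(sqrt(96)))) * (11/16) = -912065 * sqrt(6)/8192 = -272.72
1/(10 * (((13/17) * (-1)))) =-17/130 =-0.13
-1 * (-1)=1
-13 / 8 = -1.62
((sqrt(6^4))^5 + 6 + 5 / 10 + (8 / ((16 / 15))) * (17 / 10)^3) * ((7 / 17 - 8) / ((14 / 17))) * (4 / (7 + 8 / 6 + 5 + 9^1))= -9360170754993 / 93800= -99788600.80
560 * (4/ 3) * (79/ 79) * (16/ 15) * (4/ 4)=7168/ 9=796.44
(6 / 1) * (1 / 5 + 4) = 126 / 5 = 25.20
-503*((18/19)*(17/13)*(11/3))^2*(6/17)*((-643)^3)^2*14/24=-9213797421003045626617554/61009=-151023577193578744556.01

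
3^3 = 27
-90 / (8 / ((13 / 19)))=-585 / 76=-7.70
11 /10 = 1.10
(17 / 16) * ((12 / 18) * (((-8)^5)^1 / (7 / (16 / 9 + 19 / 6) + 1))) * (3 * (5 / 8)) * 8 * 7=-43380736 / 43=-1008854.33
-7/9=-0.78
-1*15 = -15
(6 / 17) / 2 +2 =37 / 17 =2.18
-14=-14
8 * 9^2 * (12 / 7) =7776 / 7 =1110.86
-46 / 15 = -3.07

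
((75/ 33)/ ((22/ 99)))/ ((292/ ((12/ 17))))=675/ 27302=0.02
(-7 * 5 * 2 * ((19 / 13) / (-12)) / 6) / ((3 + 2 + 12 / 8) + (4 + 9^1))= 665 / 9126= 0.07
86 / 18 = 43 / 9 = 4.78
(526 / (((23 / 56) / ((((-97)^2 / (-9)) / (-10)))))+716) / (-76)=-34829203 / 19665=-1771.13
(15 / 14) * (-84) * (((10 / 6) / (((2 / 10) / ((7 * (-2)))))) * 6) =63000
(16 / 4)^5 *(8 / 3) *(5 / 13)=1050.26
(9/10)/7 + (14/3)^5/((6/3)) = 1106.76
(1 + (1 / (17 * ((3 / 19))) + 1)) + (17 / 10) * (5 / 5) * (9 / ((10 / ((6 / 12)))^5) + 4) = 14969607803 / 1632000000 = 9.17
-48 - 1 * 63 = -111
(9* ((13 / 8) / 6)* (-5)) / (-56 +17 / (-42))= 4095 / 18952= 0.22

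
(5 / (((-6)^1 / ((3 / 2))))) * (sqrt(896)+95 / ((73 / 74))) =-17575 / 146-10 * sqrt(14) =-157.79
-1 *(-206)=206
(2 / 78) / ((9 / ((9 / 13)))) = 1 / 507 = 0.00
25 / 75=1 / 3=0.33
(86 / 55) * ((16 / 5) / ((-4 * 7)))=-344 / 1925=-0.18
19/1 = 19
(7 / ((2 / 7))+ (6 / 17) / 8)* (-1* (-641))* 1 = 1069829 / 68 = 15732.78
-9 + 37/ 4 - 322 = -1287/ 4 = -321.75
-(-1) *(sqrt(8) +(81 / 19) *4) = 2 *sqrt(2) +324 / 19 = 19.88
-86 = -86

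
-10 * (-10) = 100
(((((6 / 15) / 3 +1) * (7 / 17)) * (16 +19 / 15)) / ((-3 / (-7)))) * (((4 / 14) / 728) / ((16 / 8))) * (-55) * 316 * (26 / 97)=-225071 / 13095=-17.19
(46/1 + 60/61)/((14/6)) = 8598/427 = 20.14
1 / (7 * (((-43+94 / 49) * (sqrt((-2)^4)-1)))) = -7 / 6039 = -0.00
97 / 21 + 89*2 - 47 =2848 / 21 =135.62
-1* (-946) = 946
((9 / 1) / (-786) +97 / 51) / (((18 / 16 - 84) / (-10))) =0.23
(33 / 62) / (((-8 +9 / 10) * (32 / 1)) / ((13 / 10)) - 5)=-143 / 48298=-0.00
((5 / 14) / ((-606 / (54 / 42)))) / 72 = -5 / 475104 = -0.00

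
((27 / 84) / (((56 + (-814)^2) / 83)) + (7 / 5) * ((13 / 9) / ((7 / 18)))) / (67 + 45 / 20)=0.08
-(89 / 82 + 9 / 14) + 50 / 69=-1.00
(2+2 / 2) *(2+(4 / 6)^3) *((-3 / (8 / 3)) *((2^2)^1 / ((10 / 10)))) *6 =-186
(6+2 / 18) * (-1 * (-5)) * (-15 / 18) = -1375 / 54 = -25.46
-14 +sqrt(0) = -14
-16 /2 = -8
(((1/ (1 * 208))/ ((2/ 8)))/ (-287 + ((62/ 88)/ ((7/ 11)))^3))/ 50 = -2744/ 2037890725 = -0.00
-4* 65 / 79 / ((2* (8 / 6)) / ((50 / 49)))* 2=-9750 / 3871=-2.52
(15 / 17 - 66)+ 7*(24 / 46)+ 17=-17386 / 391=-44.47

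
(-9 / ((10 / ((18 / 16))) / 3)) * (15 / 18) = -81 / 32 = -2.53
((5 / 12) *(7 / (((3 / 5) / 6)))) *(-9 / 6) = -175 / 4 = -43.75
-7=-7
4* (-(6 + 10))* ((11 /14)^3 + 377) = -8286552 /343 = -24159.04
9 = 9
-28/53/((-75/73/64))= 130816/3975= 32.91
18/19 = 0.95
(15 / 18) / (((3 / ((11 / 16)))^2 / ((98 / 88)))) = 2695 / 55296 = 0.05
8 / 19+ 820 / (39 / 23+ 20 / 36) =1614394 / 4427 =364.67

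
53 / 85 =0.62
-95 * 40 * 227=-862600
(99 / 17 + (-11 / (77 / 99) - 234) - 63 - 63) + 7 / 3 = -130657 / 357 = -365.99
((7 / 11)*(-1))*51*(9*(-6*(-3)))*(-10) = 52576.36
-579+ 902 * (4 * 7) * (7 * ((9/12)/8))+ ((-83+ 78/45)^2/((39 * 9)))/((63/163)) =16043.93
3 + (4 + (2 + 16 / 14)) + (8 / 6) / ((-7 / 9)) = 59 / 7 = 8.43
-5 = -5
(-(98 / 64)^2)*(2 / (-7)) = 343 / 512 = 0.67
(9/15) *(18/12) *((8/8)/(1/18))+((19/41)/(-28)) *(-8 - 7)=94413/5740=16.45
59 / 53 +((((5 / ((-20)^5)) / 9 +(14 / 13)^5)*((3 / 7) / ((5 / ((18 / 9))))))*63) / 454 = 16405287549924413 / 14294483465600000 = 1.15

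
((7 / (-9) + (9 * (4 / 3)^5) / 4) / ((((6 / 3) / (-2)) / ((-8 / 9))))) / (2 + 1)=1880 / 729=2.58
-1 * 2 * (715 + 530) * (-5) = 12450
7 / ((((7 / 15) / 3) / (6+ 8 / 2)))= 450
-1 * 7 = -7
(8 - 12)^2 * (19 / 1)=304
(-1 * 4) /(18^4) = -1 /26244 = -0.00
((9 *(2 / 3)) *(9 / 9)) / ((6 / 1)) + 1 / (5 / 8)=13 / 5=2.60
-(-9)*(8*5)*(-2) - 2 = -722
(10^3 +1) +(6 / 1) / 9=3005 / 3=1001.67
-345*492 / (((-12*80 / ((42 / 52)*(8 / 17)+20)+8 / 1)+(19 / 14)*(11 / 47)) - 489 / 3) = 20960287320 / 24917621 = 841.18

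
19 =19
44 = 44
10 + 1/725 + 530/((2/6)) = 1160001/725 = 1600.00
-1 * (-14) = 14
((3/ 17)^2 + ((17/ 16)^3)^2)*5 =35633761925/ 4848615424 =7.35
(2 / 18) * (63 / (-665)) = -1 / 95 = -0.01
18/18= 1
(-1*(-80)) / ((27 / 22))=1760 / 27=65.19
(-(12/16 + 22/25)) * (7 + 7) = -1141/50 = -22.82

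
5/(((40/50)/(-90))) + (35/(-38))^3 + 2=-30798631/54872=-561.28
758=758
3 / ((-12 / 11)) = -11 / 4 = -2.75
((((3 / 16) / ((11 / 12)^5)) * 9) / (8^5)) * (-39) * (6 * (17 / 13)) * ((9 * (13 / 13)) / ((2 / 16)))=-9034497 / 5153632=-1.75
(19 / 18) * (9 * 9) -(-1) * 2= 87.50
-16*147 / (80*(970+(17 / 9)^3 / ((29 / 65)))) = -3107727 / 104130575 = -0.03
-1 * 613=-613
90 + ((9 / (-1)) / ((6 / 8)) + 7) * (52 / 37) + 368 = 16686 / 37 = 450.97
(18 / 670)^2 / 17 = 81 / 1907825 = 0.00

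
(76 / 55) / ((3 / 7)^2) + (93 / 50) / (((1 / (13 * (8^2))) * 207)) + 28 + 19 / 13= 32902039 / 740025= 44.46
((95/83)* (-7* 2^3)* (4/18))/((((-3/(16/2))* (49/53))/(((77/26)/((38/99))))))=1026080/3237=316.98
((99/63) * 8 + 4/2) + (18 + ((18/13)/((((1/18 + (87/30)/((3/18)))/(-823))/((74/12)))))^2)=473277612086112/2919692503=162098.44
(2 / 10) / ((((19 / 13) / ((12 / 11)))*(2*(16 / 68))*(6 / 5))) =221 / 836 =0.26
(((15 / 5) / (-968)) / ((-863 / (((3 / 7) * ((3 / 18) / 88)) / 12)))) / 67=1 / 275823747584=0.00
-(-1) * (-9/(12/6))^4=6561/16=410.06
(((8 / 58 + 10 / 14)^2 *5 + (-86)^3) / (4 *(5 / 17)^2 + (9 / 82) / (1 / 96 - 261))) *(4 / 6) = -2593819804683238335 / 2114035134134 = -1226952.08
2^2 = 4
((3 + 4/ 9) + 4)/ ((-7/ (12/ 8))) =-1.60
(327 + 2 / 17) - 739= -411.88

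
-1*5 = -5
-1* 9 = -9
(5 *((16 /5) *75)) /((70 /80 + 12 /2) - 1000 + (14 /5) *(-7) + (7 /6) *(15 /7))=-48000 /40409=-1.19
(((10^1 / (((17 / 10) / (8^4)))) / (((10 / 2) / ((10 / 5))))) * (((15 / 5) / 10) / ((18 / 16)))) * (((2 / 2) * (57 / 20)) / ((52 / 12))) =1867776 / 1105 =1690.30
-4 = -4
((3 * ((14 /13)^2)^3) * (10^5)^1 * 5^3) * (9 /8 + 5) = 1729440300000000 /4826809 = 358298888.56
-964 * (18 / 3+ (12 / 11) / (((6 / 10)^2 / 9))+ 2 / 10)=-1774724 / 55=-32267.71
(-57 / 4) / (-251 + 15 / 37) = 111 / 1952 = 0.06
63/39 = 21/13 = 1.62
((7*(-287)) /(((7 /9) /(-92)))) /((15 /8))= 633696 /5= 126739.20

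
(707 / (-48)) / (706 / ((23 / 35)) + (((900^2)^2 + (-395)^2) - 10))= -16261 / 724334573426640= -0.00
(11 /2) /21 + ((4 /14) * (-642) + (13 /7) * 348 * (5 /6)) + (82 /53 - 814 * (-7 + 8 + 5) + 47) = -9972587 /2226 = -4480.05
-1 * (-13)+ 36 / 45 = 69 / 5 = 13.80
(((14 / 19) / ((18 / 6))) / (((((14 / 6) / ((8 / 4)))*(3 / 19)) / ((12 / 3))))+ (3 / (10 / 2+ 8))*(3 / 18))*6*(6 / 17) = 2514 / 221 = 11.38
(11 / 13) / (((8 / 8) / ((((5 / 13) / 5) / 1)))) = 11 / 169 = 0.07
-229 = -229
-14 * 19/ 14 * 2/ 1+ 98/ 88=-1623/ 44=-36.89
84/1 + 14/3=266/3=88.67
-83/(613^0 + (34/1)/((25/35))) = -415/243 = -1.71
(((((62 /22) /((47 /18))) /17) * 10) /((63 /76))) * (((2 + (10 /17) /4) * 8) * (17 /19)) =724160 /61523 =11.77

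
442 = 442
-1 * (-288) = 288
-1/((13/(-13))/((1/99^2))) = 0.00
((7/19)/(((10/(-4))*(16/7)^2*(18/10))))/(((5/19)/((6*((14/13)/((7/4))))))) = -343/1560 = -0.22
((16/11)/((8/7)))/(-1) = -14/11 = -1.27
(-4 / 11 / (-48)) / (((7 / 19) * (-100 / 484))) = -209 / 2100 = -0.10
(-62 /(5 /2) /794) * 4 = -248 /1985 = -0.12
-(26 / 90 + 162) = -7303 / 45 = -162.29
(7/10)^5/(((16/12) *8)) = 50421/3200000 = 0.02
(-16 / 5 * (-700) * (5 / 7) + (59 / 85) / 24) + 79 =3425219 / 2040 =1679.03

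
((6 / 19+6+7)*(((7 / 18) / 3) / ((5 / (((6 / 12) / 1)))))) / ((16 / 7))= 12397 / 164160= 0.08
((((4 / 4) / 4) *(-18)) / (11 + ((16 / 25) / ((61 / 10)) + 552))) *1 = -305 / 38166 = -0.01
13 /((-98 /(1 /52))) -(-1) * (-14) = -5489 /392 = -14.00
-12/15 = -4/5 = -0.80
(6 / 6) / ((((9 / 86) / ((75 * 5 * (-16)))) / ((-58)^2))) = -192869333.33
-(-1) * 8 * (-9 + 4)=-40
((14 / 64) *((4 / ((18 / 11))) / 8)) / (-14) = -11 / 2304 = -0.00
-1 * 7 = -7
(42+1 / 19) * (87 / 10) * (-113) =-41341.94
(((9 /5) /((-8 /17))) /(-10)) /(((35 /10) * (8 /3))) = 459 /11200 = 0.04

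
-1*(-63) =63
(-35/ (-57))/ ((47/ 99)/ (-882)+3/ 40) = 20374200/ 2470703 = 8.25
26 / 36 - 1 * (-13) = 247 / 18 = 13.72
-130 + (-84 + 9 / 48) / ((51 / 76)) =-17333 / 68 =-254.90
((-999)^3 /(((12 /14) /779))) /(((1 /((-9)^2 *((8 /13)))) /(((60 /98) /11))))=-2516395689356040 /1001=-2513881807548.49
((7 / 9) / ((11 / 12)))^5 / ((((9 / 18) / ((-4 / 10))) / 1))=-68841472 / 195676965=-0.35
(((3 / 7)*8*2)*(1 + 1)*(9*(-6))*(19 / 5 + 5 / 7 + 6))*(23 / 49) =-43877376 / 12005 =-3654.93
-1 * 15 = -15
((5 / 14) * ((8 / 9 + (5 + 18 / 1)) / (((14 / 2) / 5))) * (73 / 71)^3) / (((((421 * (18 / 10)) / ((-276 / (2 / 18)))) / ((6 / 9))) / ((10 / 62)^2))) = -24046113312500 / 63858559718331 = -0.38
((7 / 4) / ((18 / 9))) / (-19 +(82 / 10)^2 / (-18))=-1575 / 40924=-0.04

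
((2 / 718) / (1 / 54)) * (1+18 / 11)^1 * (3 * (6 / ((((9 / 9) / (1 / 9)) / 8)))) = 25056 / 3949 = 6.34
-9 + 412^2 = 169735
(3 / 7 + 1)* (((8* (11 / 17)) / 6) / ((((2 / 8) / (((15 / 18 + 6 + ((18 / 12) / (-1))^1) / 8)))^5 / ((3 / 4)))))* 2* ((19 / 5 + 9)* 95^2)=832779059200 / 28917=28798943.85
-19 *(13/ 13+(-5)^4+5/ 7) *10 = -833530/ 7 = -119075.71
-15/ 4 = -3.75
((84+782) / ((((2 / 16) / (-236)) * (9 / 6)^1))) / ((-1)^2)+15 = -3269971 / 3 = -1089990.33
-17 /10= -1.70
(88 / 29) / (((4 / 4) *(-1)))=-88 / 29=-3.03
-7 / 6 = -1.17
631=631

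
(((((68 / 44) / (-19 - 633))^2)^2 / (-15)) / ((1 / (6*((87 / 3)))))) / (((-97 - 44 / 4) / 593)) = 1436310637 / 714372762894405120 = 0.00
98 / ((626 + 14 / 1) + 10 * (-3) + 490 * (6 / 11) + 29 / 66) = 0.11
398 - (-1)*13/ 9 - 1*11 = 3496/ 9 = 388.44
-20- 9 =-29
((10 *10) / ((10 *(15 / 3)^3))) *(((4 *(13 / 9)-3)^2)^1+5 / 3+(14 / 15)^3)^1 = 206464 / 253125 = 0.82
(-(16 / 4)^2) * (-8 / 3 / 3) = 128 / 9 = 14.22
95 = 95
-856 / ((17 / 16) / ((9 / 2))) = -61632 / 17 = -3625.41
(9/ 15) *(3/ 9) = 1/ 5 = 0.20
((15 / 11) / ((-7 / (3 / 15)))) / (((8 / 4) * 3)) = -1 / 154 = -0.01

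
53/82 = 0.65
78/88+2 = 127/44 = 2.89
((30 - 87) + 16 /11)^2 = 373321 /121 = 3085.30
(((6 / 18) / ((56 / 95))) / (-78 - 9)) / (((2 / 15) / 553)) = -37525 / 1392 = -26.96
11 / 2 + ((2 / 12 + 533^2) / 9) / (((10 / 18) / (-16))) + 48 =-5454191 / 6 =-909031.83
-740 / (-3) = 740 / 3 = 246.67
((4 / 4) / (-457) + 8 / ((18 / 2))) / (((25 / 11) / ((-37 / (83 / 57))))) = -28202251 / 2844825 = -9.91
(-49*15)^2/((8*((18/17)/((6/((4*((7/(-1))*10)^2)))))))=2499/128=19.52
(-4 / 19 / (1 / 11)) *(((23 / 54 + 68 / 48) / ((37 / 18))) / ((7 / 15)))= -21890 / 4921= -4.45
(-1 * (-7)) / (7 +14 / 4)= 2 / 3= 0.67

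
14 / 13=1.08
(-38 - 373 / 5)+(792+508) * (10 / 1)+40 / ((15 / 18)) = 64677 / 5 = 12935.40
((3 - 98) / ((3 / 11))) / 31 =-1045 / 93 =-11.24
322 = 322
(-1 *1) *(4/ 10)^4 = -16/ 625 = -0.03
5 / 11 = 0.45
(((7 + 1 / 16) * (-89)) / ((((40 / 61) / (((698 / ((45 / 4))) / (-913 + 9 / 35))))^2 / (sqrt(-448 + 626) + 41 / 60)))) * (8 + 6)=-1563410750987071 * sqrt(178) / 16532860039200 - 64099840790469911 / 991971602352000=-1326.26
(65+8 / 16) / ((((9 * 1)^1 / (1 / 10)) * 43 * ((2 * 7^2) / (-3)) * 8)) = -131 / 2022720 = -0.00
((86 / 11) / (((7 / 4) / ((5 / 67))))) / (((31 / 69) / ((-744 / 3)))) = -949440 / 5159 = -184.04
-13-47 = -60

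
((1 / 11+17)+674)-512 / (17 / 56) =-186158 / 187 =-995.50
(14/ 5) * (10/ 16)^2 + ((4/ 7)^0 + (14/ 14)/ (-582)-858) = -7970215/ 9312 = -855.91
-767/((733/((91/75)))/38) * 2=-5304572/54975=-96.49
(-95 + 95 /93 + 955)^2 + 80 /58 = 185948509085 /250821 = 741359.41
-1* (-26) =26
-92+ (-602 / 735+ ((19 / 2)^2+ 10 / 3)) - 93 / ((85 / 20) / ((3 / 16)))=-3973 / 1190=-3.34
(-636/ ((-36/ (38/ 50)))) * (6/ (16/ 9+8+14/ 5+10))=9063/ 2540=3.57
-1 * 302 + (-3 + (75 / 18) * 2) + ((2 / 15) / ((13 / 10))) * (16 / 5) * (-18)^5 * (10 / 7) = -241945694 / 273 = -886247.96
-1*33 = -33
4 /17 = 0.24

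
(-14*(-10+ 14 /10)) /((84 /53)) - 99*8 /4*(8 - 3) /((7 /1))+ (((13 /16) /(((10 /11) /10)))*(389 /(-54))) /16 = -33620033 /483840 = -69.49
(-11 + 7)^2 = 16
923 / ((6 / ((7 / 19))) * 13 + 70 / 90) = 58149 / 13387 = 4.34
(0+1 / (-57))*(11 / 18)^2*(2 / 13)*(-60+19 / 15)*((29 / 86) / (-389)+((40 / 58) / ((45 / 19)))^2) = 4077590480359 / 820698320151684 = 0.00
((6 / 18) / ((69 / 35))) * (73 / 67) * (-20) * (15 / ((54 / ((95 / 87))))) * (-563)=6832708750 / 10859427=629.20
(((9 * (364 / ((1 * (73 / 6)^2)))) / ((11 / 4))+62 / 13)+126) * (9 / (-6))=-158677458 / 762047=-208.23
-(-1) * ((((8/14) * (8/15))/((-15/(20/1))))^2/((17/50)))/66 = 16384/2226609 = 0.01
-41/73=-0.56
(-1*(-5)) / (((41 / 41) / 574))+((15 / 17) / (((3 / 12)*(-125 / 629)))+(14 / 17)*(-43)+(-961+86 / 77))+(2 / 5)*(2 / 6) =182318677 / 98175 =1857.08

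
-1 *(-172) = 172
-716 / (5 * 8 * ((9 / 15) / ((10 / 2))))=-895 / 6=-149.17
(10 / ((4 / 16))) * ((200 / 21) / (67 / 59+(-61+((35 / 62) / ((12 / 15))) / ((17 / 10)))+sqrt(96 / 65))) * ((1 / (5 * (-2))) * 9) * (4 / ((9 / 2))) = 395990896230400 * sqrt(390) / 74591641526127621+382547588438912000 / 74591641526127621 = 5.23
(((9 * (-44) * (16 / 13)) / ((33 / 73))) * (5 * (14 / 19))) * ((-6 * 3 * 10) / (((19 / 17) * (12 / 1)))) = 250185600 / 4693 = 53310.38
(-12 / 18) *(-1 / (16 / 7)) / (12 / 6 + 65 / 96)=28 / 257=0.11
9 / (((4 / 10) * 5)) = 9 / 2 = 4.50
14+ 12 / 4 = 17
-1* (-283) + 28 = 311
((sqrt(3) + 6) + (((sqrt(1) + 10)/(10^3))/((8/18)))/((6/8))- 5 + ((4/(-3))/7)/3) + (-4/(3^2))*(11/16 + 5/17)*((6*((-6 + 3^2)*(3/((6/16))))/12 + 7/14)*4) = -22324157/1071000 + sqrt(3) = -19.11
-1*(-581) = 581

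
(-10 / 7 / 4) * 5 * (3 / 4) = -75 / 56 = -1.34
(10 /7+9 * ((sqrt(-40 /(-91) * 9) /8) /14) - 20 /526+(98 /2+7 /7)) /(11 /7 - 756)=-94610 /1388903 - 27 * sqrt(910) /3844568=-0.07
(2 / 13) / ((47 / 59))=118 / 611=0.19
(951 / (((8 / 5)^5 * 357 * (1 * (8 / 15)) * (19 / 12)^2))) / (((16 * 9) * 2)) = 14859375 / 22522888192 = 0.00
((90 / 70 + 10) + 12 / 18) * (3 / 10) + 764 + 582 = 94471 / 70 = 1349.59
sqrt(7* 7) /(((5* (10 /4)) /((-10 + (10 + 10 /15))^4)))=224 /2025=0.11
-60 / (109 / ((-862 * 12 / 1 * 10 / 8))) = 775800 / 109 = 7117.43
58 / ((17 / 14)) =812 / 17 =47.76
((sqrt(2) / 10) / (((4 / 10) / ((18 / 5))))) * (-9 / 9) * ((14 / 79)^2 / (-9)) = 0.00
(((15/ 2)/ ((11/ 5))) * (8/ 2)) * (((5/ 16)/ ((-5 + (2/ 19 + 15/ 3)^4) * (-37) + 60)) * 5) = -244351875/ 285441618176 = -0.00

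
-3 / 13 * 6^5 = -23328 / 13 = -1794.46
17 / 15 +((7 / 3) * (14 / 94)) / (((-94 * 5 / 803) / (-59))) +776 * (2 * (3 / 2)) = 156673139 / 66270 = 2364.16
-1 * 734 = -734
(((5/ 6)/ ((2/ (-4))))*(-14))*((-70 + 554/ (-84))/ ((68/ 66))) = -1734.66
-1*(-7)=7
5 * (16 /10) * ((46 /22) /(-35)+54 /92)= 37348 /8855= 4.22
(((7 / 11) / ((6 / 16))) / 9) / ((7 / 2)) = 16 / 297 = 0.05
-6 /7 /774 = -1 /903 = -0.00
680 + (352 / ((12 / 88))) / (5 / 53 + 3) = 186248 / 123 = 1514.21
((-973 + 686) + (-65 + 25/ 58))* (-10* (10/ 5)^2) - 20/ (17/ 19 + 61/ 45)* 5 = 195541545/ 13949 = 14018.32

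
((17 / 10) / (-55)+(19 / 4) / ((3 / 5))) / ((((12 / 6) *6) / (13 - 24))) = -26023 / 3600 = -7.23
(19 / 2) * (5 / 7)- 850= -11805 / 14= -843.21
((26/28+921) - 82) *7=11759/2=5879.50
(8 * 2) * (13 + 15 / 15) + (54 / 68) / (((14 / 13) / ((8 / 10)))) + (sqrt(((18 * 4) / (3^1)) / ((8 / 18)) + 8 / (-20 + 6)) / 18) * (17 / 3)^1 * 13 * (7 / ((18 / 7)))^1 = 1547 * sqrt(2618) / 972 + 133631 / 595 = 306.02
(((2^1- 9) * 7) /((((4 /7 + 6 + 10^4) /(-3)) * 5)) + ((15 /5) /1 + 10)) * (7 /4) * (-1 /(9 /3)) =-31878133 /4202760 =-7.59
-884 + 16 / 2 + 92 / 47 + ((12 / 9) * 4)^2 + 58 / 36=-714013 / 846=-843.99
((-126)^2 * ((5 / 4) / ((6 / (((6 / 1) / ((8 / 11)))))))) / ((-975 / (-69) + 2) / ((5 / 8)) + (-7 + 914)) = 25103925 / 858184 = 29.25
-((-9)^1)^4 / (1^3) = -6561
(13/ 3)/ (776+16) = 13/ 2376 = 0.01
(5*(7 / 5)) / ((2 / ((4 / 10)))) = 7 / 5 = 1.40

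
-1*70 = -70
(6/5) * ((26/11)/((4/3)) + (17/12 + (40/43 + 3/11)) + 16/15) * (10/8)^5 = 19365875/968704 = 19.99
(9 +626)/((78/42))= 4445/13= 341.92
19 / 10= 1.90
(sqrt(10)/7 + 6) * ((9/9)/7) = sqrt(10)/49 + 6/7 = 0.92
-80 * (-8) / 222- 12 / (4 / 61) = -19993 / 111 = -180.12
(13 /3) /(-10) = -13 /30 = -0.43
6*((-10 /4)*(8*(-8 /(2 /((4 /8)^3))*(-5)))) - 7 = -307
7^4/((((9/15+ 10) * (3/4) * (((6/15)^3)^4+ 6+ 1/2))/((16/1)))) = 375156250000000/504639974403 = 743.41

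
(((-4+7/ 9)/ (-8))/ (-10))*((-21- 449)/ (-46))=-1363/ 3312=-0.41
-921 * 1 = -921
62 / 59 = 1.05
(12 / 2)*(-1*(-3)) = 18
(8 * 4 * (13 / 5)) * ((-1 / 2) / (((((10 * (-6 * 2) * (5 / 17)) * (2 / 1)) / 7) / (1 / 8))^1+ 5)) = 24752 / 45025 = 0.55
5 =5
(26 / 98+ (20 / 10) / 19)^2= 119025 / 866761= 0.14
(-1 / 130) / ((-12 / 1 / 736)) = 92 / 195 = 0.47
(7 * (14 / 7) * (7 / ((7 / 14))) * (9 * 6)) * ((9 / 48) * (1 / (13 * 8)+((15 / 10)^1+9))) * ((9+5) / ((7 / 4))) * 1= 4338117 / 26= 166850.65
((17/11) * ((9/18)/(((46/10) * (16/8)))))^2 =7225/1024144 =0.01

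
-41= -41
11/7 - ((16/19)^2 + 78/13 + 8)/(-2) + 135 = 363701/2527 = 143.93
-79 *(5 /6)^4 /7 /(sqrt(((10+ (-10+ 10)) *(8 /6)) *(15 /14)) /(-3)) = 4.32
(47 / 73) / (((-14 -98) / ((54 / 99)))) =-141 / 44968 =-0.00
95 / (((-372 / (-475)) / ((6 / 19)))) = 2375 / 62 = 38.31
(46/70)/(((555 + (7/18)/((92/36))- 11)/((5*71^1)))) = 75118/175217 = 0.43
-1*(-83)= 83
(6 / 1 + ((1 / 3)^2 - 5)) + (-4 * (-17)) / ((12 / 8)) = 46.44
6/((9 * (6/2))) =2/9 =0.22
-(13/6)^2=-169/36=-4.69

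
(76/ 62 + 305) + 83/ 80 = 762013/ 2480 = 307.26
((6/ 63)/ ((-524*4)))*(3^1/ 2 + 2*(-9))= 11/ 14672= 0.00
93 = 93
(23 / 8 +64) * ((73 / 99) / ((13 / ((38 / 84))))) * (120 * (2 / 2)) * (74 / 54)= 137278325 / 486486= 282.18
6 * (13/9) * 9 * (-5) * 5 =-1950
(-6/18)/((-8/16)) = 2/3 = 0.67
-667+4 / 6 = -1999 / 3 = -666.33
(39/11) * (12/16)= 117/44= 2.66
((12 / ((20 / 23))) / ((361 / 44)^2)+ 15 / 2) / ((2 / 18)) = 90371187 / 1303210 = 69.35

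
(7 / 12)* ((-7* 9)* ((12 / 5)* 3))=-1323 / 5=-264.60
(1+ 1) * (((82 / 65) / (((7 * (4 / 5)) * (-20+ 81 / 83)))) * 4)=-13612 / 143689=-0.09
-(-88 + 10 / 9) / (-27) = -782 / 243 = -3.22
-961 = -961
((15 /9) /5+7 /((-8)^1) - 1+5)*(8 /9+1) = 1411 /216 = 6.53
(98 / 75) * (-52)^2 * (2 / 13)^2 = 83.63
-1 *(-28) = 28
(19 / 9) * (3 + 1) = 76 / 9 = 8.44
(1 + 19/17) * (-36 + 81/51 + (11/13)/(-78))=-3560262/48841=-72.89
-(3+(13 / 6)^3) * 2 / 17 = -2845 / 1836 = -1.55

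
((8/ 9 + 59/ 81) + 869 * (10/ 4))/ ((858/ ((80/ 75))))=2.70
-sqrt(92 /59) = -2*sqrt(1357) /59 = -1.25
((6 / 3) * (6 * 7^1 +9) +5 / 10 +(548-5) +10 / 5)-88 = 1119 / 2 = 559.50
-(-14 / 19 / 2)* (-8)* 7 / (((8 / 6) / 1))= -294 / 19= -15.47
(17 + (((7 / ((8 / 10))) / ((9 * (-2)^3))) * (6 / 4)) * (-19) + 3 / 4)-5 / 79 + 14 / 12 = 338503 / 15168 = 22.32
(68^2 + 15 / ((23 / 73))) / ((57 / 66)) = 2363834 / 437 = 5409.23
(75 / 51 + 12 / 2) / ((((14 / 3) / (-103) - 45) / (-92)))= 3610356 / 236623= 15.26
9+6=15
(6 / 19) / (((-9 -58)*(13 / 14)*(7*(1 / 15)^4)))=-607500 / 16549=-36.71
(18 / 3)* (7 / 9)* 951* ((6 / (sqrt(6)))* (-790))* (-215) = 753794300* sqrt(6) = 1846411406.02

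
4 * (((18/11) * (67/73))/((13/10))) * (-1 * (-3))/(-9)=-16080/10439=-1.54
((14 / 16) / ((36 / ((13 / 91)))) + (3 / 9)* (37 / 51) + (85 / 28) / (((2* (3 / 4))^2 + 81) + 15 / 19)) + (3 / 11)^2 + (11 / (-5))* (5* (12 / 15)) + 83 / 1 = 3291182375083 / 44143878240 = 74.56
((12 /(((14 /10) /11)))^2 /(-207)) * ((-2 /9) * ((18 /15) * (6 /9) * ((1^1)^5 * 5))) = 387200 /10143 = 38.17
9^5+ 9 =59058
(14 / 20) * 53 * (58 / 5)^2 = 624022 / 125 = 4992.18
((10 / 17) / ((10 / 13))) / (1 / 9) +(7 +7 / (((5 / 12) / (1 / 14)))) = 1282 / 85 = 15.08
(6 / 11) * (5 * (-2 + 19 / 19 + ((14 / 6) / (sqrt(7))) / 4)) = -30 / 11 + 5 * sqrt(7) / 22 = -2.13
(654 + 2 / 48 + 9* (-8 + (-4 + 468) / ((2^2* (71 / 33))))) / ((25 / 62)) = 56378057 / 21300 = 2646.86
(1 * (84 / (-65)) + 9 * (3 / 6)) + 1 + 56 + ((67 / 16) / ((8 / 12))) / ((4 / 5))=566253 / 8320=68.06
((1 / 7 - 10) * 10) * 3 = -2070 / 7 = -295.71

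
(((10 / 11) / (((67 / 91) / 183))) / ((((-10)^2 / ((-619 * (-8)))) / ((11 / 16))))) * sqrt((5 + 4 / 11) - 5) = 10308207 * sqrt(11) / 7370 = 4638.87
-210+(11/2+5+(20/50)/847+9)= -1613531/8470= -190.50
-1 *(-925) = 925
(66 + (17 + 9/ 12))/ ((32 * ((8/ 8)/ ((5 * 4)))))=1675/ 32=52.34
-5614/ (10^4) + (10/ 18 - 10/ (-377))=350849/ 16965000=0.02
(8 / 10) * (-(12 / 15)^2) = -64 / 125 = -0.51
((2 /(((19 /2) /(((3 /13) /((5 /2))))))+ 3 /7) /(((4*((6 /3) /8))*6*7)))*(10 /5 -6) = -2582 /60515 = -0.04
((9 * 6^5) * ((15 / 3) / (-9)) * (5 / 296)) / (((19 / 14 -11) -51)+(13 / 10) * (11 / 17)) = 7229250 / 658267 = 10.98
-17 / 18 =-0.94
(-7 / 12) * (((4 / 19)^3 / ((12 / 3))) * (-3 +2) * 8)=224 / 20577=0.01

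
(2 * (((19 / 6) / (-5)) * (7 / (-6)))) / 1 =133 / 90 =1.48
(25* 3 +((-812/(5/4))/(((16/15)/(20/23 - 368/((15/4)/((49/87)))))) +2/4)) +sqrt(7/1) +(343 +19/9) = sqrt(7) +69450113/2070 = 33553.42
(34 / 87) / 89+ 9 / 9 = 7777 / 7743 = 1.00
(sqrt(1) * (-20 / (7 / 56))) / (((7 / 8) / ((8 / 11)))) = -10240 / 77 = -132.99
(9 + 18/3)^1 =15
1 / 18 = 0.06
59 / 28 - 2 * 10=-501 / 28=-17.89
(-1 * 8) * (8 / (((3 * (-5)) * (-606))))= -32 / 4545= -0.01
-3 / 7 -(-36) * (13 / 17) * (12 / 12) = 3225 / 119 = 27.10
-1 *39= -39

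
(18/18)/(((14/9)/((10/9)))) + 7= 54/7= 7.71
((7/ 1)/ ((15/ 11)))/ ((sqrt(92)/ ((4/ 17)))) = 154 * sqrt(23)/ 5865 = 0.13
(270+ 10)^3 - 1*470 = 21951530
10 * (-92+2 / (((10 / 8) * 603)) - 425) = -3117494 / 603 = -5169.97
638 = 638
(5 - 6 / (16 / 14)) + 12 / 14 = 17 / 28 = 0.61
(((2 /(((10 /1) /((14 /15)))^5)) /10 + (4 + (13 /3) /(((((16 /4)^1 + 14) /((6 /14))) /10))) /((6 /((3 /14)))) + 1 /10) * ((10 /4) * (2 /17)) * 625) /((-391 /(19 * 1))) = -12359154386143 /4946614312500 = -2.50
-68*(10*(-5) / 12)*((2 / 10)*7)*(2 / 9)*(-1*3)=-2380 / 9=-264.44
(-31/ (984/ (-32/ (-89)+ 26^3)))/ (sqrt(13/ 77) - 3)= 2020549*sqrt(1001)/ 2481320+ 466746819/ 2481320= 213.87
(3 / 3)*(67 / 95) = 67 / 95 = 0.71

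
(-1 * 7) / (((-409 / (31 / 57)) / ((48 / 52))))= 868 / 101023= 0.01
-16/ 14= -8/ 7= -1.14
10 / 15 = 2 / 3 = 0.67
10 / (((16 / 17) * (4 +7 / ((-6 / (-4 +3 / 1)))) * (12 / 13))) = 2.23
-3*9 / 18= -3 / 2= -1.50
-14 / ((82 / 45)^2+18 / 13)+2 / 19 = -3377363 / 1176689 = -2.87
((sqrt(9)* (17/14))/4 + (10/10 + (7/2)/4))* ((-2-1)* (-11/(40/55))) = 14157/112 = 126.40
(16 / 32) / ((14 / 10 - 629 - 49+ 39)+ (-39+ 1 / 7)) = -35 / 47352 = -0.00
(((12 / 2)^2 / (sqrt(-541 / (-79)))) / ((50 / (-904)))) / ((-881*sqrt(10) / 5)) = 8136*sqrt(427390) / 11915525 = 0.45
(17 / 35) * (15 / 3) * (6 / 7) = 102 / 49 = 2.08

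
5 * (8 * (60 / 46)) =1200 / 23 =52.17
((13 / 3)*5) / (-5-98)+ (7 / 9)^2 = 3292 / 8343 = 0.39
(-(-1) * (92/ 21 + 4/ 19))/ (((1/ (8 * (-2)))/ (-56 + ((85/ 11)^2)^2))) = -1506071928448/ 5841759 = -257811.38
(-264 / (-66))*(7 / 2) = 14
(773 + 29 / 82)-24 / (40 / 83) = 296657 / 410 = 723.55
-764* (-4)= 3056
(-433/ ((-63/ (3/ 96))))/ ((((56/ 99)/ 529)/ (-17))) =-42833659/ 12544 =-3414.67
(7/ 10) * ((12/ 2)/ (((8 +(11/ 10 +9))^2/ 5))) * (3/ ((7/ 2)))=1800/ 32761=0.05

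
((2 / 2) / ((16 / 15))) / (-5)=-3 / 16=-0.19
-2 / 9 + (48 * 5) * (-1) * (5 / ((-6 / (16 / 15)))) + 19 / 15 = 9647 / 45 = 214.38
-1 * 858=-858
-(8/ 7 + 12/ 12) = -15/ 7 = -2.14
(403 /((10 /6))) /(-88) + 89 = 37951 /440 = 86.25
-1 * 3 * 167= -501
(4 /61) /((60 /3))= 0.00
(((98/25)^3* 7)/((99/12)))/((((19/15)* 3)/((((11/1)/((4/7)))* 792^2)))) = 162405148.50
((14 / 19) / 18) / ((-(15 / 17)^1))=-119 / 2565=-0.05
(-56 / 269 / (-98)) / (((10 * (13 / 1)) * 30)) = 0.00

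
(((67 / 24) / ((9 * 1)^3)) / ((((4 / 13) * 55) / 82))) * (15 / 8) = 35711 / 1026432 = 0.03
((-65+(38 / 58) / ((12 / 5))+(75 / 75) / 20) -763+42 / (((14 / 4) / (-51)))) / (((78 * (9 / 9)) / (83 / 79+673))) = -2223221225 / 178698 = -12441.22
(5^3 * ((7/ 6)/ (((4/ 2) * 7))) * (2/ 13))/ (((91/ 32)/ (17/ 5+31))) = 19.39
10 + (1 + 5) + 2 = 18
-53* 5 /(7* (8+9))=-2.23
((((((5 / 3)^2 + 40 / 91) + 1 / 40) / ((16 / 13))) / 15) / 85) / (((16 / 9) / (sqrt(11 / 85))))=0.00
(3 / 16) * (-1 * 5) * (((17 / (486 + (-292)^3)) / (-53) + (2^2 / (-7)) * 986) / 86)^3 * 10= 2636.29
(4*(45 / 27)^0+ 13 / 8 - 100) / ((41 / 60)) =-11325 / 82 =-138.11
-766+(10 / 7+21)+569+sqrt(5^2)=-1187 / 7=-169.57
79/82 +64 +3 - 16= 4261/82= 51.96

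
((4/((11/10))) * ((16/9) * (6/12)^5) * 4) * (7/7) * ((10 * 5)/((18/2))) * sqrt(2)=4000 * sqrt(2)/891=6.35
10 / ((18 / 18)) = 10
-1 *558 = -558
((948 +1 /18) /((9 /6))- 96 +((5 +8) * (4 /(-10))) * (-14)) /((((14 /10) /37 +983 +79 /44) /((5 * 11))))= 7359561220 /216446661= 34.00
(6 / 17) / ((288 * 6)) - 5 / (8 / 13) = -39779 / 4896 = -8.12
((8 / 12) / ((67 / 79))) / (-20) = -79 / 2010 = -0.04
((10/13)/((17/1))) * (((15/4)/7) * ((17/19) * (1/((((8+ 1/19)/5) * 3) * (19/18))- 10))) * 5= -31250/29393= -1.06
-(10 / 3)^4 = -10000 / 81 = -123.46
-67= -67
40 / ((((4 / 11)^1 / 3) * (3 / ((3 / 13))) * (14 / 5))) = 825 / 91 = 9.07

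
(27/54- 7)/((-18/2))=13/18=0.72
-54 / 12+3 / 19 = -165 / 38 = -4.34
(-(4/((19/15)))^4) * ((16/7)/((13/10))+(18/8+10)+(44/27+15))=-36133080000/11859211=-3046.84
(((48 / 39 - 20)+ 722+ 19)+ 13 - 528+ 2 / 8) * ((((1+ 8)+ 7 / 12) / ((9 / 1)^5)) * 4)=1240735 / 9211644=0.13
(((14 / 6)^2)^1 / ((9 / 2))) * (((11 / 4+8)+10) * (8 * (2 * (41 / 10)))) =666988 / 405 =1646.88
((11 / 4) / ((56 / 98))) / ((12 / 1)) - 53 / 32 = -241 / 192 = -1.26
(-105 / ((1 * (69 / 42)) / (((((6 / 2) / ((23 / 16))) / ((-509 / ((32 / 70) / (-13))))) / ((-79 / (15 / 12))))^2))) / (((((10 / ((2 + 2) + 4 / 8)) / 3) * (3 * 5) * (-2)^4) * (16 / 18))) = -34992 / 16623786946720915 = -0.00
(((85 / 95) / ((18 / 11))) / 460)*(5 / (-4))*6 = -187 / 20976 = -0.01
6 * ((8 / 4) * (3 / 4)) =9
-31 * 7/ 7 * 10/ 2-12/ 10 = -781/ 5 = -156.20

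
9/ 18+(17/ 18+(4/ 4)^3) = 22/ 9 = 2.44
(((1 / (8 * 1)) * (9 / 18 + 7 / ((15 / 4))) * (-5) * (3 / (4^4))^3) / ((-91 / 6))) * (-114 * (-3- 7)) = 546345 / 3053453312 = 0.00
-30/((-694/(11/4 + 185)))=11265/1388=8.12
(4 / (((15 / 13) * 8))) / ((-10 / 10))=-13 / 30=-0.43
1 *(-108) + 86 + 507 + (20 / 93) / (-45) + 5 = 410126 / 837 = 490.00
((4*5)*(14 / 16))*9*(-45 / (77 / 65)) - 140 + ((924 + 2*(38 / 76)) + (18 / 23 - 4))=-2631793 / 506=-5201.17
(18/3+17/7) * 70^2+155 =41455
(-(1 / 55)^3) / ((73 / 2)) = -2 / 12145375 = -0.00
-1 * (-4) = 4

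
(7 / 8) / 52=7 / 416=0.02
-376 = -376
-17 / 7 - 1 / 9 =-160 / 63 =-2.54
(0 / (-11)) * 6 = 0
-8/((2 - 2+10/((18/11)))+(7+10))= -9/26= -0.35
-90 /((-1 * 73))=90 /73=1.23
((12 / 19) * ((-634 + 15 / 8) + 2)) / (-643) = 15123 / 24434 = 0.62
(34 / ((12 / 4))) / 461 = 34 / 1383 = 0.02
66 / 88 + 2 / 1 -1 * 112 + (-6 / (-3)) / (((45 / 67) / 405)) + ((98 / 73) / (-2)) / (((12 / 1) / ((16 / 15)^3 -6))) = 3243332921 / 2956500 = 1097.02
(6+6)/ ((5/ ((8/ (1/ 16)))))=1536/ 5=307.20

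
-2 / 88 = -1 / 44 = -0.02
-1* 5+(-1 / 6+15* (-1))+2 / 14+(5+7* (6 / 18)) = -533 / 42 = -12.69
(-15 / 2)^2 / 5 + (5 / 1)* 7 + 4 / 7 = 1311 / 28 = 46.82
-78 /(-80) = 39 /40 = 0.98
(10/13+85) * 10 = 11150/13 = 857.69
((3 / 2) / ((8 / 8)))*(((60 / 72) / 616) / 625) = 1 / 308000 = 0.00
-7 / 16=-0.44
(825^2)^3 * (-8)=-2522398376953125000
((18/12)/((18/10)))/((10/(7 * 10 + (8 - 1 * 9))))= 5.75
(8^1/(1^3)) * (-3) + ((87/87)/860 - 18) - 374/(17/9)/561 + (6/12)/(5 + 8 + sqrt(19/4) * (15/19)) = -7806247997/184489780 - 15 * sqrt(19)/12619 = -42.32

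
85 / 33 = 2.58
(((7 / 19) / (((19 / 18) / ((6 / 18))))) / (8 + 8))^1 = 21 / 2888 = 0.01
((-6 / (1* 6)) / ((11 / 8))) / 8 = -1 / 11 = -0.09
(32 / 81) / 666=16 / 26973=0.00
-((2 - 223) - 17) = 238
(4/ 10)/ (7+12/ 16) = 8/ 155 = 0.05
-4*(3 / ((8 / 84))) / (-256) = 63 / 128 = 0.49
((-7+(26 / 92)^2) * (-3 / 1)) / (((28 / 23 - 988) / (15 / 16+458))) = -322570647 / 33408512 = -9.66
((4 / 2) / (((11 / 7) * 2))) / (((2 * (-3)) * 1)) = -7 / 66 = -0.11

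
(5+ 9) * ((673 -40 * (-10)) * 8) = 120176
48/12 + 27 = 31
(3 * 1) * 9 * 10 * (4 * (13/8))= 1755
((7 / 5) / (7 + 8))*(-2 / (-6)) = 0.03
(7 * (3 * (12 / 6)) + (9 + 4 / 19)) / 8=973 / 152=6.40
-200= -200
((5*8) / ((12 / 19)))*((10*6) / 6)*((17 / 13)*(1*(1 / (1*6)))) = 16150 / 117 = 138.03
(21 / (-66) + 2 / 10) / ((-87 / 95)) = 247 / 1914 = 0.13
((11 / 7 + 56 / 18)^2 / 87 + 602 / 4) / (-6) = -104110253 / 4143636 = -25.13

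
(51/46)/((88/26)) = 663/2024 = 0.33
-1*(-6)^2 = -36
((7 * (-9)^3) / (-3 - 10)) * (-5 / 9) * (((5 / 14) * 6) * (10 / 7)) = -60750 / 91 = -667.58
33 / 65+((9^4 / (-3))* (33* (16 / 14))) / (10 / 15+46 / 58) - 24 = -3266373543 / 57785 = -56526.32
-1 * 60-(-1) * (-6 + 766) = 700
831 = 831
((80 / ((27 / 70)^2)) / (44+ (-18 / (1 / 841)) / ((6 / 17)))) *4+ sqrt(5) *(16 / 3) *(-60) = -320 *sqrt(5) - 224000 / 4462209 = -715.59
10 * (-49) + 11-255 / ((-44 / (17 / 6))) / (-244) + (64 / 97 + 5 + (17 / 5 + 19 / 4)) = -4845154417 / 10413920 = -465.26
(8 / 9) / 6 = 4 / 27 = 0.15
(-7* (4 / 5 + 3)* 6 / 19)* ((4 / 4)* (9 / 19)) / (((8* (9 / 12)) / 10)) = -126 / 19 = -6.63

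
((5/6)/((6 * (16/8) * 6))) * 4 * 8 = 10/27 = 0.37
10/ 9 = 1.11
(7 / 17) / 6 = 7 / 102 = 0.07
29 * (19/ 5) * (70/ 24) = 3857/ 12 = 321.42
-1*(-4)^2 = -16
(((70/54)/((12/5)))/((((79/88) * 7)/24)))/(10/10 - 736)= -880/313551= -0.00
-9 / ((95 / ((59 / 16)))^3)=-1848411 / 3511808000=-0.00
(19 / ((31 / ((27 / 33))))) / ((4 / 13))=2223 / 1364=1.63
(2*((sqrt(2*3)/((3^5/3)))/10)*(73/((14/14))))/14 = 73*sqrt(6)/5670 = 0.03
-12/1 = -12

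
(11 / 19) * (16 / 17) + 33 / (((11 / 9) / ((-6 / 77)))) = -38774 / 24871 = -1.56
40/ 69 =0.58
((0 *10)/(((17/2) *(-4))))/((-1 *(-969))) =0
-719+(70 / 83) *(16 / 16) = -59607 / 83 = -718.16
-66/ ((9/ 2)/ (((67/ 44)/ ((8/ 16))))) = -134/ 3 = -44.67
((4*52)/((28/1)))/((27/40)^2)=83200/5103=16.30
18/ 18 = 1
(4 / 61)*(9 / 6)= 6 / 61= 0.10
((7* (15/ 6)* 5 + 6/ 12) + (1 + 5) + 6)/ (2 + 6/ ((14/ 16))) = 350/ 31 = 11.29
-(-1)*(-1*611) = -611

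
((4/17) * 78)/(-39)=-8/17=-0.47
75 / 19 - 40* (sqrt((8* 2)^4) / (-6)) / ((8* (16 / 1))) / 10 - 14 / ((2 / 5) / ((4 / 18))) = -427 / 171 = -2.50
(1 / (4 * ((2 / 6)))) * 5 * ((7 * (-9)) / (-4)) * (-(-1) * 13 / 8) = 12285 / 128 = 95.98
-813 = -813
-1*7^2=-49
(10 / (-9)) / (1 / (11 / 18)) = -55 / 81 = -0.68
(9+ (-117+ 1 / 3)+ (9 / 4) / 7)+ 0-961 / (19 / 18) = -1624355 / 1596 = -1017.77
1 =1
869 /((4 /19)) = 16511 /4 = 4127.75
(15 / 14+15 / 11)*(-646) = -121125 / 77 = -1573.05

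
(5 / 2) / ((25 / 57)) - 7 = -13 / 10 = -1.30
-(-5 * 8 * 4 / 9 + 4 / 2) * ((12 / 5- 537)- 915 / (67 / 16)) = -11941774 / 1005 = -11882.36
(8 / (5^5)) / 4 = 2 / 3125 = 0.00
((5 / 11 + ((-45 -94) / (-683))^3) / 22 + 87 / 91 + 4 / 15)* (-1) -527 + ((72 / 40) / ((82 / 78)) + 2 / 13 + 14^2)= -712811557640402977 / 2157565502147055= -330.38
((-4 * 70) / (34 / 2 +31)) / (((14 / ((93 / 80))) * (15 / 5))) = -31 / 192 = -0.16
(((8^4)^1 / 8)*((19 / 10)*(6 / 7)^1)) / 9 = 9728 / 105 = 92.65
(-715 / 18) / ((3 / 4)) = -1430 / 27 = -52.96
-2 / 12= -1 / 6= -0.17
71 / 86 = 0.83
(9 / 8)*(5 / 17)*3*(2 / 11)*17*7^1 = 945 / 44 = 21.48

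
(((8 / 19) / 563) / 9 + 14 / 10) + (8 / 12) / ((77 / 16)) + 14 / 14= 94093892 / 37065105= 2.54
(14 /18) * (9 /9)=7 /9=0.78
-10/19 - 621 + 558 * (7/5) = 15169/95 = 159.67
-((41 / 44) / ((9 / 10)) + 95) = -19015 / 198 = -96.04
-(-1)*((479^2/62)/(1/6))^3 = 326119557704754267/29791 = 10946915434351.12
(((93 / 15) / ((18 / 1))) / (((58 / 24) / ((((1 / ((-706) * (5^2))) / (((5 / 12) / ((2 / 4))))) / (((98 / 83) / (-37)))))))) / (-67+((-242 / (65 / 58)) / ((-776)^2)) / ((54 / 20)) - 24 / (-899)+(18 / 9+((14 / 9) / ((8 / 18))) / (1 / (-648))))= -77972916001032 / 599046948681839774375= -0.00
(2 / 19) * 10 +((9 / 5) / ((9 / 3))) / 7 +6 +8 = 10067 / 665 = 15.14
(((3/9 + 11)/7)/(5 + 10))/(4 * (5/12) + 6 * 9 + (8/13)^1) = 442/230475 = 0.00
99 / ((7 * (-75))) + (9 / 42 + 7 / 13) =2567 / 4550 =0.56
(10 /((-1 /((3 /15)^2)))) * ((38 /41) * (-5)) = 76 /41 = 1.85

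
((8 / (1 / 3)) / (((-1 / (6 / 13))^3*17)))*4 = -20736 / 37349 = -0.56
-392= -392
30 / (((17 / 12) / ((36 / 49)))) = 12960 / 833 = 15.56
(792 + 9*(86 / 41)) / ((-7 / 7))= -33246 / 41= -810.88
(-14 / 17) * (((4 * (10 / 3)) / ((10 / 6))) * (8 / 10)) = -448 / 85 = -5.27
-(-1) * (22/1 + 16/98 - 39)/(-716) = 825/35084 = 0.02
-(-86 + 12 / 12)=85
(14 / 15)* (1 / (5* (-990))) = -7 / 37125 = -0.00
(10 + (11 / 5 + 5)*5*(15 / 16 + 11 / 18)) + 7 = 291 / 4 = 72.75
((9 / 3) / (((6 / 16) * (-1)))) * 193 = -1544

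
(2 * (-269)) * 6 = -3228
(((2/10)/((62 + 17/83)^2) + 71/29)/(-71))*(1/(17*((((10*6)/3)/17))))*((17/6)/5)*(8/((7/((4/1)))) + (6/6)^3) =-261423159062/48025141124625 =-0.01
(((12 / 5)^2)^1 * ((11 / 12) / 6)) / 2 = 11 / 25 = 0.44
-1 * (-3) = 3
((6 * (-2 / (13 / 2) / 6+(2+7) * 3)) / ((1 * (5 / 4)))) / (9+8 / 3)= 25224 / 2275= 11.09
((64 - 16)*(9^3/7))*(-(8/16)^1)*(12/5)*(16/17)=-3359232/595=-5645.77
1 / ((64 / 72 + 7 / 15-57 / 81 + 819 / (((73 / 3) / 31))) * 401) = 9855 / 4125876569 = 0.00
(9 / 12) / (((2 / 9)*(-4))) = -27 / 32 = -0.84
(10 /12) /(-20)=-1 /24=-0.04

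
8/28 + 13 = 93/7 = 13.29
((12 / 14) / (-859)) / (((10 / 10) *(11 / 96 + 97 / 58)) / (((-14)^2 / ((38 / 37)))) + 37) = -8652672 / 320923716847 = -0.00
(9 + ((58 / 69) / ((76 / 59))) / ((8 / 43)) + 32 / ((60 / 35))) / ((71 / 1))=653909 / 1489296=0.44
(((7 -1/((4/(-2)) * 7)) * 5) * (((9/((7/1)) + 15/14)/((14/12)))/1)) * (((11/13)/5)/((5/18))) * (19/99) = 8.35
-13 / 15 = -0.87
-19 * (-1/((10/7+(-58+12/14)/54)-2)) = -513/44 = -11.66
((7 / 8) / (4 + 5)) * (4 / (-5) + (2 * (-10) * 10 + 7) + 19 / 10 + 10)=-12733 / 720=-17.68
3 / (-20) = -3 / 20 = -0.15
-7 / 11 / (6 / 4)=-14 / 33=-0.42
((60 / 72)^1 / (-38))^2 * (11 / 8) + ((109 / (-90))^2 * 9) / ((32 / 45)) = 4825343 / 259920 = 18.56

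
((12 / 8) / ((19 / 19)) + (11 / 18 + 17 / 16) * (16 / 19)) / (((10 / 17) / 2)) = 3383 / 342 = 9.89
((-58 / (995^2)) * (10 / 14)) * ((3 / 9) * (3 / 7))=-58 / 9702245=-0.00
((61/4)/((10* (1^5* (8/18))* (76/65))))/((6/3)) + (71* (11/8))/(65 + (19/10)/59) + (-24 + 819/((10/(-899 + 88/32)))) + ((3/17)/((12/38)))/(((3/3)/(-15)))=-13704434262047/186626816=-73432.29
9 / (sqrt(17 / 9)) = 27 * sqrt(17) / 17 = 6.55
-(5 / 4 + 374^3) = -209254501 / 4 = -52313625.25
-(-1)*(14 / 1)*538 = 7532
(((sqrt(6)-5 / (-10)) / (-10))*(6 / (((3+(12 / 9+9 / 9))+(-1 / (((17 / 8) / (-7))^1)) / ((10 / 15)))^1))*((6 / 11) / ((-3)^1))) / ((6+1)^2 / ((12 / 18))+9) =51 / 792550+51*sqrt(6) / 396275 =0.00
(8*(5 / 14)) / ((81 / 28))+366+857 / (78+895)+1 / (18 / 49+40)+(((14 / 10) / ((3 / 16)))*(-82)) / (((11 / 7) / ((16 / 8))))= -3526987405003 / 8574066270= -411.36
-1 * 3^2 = -9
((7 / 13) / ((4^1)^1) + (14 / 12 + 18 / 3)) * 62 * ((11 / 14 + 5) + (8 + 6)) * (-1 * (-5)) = 44782.93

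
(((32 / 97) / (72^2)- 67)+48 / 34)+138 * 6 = 203669171 / 267138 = 762.41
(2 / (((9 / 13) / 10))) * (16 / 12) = 38.52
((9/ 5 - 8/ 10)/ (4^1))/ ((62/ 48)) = 6/ 31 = 0.19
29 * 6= 174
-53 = -53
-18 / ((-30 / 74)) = 222 / 5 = 44.40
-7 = -7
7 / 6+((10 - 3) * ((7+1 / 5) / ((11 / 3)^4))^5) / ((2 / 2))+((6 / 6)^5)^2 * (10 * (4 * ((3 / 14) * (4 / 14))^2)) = 39875174866666238008481246867 / 30286363834370185914217518750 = 1.32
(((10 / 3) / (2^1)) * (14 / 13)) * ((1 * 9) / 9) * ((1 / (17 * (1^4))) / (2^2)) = 35 / 1326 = 0.03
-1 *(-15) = 15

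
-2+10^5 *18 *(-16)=-28800002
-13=-13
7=7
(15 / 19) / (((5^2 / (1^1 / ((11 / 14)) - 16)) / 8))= -3888 / 1045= -3.72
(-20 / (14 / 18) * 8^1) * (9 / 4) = -3240 / 7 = -462.86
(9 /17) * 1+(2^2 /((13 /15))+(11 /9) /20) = 207091 /39780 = 5.21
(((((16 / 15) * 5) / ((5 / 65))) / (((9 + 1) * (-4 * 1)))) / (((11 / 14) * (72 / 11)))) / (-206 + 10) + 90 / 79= 681427 / 597240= 1.14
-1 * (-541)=541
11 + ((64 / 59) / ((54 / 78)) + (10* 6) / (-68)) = 105476 / 9027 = 11.68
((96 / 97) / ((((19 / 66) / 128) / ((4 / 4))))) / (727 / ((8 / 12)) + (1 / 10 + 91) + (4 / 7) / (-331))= 587220480 / 1576780493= 0.37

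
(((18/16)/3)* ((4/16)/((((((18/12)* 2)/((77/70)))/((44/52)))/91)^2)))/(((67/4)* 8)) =717409/1286400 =0.56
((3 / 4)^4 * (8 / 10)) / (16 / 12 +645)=243 / 620480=0.00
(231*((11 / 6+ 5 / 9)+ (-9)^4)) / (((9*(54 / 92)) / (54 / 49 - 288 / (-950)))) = 108619071682 / 269325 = 403301.11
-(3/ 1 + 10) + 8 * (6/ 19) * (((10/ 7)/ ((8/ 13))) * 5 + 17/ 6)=3123/ 133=23.48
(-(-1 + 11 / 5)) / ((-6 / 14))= 14 / 5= 2.80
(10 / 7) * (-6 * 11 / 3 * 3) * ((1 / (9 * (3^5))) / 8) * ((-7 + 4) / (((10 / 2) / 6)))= 11 / 567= 0.02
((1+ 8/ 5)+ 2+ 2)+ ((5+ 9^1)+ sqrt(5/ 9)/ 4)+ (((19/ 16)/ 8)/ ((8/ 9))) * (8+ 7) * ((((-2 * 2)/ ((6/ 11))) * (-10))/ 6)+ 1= sqrt(5)/ 12+ 133671/ 2560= 52.40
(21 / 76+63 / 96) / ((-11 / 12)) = -1701 / 1672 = -1.02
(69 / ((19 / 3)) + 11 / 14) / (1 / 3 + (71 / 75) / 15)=3495375 / 118636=29.46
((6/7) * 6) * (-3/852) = -9/497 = -0.02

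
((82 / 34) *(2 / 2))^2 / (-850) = -0.01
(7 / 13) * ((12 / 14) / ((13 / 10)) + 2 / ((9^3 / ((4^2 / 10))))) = 220156 / 616005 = 0.36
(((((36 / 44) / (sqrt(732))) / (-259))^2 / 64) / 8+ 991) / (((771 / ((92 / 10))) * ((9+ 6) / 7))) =924498407978869 / 167529882110976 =5.52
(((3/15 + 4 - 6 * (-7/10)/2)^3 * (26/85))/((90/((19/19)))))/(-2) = -361179/850000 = -0.42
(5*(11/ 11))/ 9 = 5/ 9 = 0.56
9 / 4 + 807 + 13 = 822.25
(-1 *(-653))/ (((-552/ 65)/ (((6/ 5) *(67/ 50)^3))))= -2553177107/ 11500000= -222.02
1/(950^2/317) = 317/902500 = 0.00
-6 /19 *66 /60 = -0.35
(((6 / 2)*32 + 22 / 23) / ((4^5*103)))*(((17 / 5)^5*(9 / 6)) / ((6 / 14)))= 2216396777 / 1516160000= 1.46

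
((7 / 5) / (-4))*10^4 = -3500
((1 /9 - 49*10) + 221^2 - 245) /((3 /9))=144318.33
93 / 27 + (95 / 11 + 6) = 1790 / 99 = 18.08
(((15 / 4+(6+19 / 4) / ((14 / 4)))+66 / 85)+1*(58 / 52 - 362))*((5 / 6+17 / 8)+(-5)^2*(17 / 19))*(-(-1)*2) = -126238550359 / 7054320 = -17895.21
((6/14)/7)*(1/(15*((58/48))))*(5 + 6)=264/7105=0.04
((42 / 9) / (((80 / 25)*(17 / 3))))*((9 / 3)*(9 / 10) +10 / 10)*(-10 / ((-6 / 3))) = 1295 / 272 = 4.76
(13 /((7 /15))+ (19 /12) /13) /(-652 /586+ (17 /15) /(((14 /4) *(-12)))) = -134280435 /5469386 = -24.55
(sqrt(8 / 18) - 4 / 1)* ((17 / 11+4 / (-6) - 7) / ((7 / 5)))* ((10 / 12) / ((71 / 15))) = 126250 / 49203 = 2.57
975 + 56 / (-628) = 153061 / 157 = 974.91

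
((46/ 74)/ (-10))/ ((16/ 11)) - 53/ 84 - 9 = -1202633/ 124320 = -9.67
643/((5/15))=1929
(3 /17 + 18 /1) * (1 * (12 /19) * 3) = 34.44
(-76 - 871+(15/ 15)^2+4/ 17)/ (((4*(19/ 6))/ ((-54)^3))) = 3797559288/ 323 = 11757149.50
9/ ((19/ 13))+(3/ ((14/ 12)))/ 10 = 4266/ 665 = 6.42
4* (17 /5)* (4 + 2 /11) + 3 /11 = 3143 /55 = 57.15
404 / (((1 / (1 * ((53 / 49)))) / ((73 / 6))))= 781538 / 147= 5316.59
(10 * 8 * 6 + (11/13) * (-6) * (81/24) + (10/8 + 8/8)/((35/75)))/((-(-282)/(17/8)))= 482341/136864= 3.52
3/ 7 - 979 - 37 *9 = -1311.57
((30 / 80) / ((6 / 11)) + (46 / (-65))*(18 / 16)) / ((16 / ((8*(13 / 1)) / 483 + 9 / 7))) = -0.01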